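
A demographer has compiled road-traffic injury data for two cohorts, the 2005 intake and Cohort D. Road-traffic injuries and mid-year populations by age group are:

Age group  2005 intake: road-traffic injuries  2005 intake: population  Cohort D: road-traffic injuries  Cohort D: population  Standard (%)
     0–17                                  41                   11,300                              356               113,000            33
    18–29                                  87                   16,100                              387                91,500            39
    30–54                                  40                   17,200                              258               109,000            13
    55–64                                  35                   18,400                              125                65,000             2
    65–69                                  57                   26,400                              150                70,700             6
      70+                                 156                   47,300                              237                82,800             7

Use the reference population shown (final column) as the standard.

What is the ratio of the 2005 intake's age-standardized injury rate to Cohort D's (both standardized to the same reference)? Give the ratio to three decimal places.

Age-specific rates per 100,000 for the 2005 intake: 362.83, 540.37, 232.56, 190.22, 215.91, 329.81.
For Cohort D: 315.04, 422.95, 236.70, 192.31, 212.16, 286.23.
Standard weights: 0.33, 0.39, 0.13, 0.02, 0.06, 0.07.
The 2005 intake: 0.3300×362.83 + 0.3900×540.37 + 0.1300×232.56 + 0.0200×190.22 + 0.0600×215.91 + 0.0700×329.81 = 400.5580 per 100,000.
Cohort D: 0.3300×315.04 + 0.3900×422.95 + 0.1300×236.70 + 0.0200×192.31 + 0.0600×212.16 + 0.0700×286.23 = 336.2983 per 100,000.
Ratio = 400.5580 ÷ 336.2983 = 1.19108.

1.191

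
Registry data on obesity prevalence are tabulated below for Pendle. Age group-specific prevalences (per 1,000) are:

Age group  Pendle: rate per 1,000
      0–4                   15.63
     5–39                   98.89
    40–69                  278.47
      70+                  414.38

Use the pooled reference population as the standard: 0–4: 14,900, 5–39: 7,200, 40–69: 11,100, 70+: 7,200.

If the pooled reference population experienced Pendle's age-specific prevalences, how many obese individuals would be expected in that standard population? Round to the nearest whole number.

7019

Expected obese individuals = Σ (standard pop × age-specific rate ÷ 1,000)
= 14,900×15.63/1,000 + 7,200×98.89/1,000 + 11,100×278.47/1,000 + 7,200×414.38/1,000
= 232.89 + 712.01 + 3091.02 + 2983.54 = 7019.45.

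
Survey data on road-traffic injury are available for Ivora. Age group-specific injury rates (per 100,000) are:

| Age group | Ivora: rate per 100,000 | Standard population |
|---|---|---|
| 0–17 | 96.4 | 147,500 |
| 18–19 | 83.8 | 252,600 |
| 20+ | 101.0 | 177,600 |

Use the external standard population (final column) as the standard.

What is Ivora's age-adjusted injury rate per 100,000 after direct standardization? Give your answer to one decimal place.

92.3

Standard total = 577,700; weights = 0.2553, 0.4373, 0.3074.
Standardized rate: 0.2553×96.4 + 0.4373×83.8 + 0.3074×101.0 = 92.3048 per 100,000.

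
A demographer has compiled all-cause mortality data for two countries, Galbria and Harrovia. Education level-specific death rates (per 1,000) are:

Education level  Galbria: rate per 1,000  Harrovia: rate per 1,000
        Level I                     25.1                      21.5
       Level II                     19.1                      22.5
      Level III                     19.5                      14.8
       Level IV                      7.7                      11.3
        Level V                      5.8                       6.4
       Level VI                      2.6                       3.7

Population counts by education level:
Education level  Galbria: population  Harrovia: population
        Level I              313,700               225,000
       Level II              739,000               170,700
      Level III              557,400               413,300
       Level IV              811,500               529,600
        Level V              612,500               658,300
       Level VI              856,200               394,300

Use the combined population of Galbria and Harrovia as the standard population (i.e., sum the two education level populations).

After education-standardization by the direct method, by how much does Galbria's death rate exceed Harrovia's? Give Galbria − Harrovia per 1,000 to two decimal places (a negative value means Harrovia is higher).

Combined standard total = 6,281,500; weights = 0.0858, 0.1448, 0.1545, 0.2135, 0.2023, 0.1991.
Galbria: 0.0858×25.1 + 0.1448×19.1 + 0.1545×19.5 + 0.2135×7.7 + 0.2023×5.8 + 0.1991×2.6 = 11.2670 per 1,000.
Harrovia: 0.0858×21.5 + 0.1448×22.5 + 0.1545×14.8 + 0.2135×11.3 + 0.2023×6.4 + 0.1991×3.7 = 11.8333 per 1,000.
Difference = 11.2670 − 11.8333 = -0.5663.

-0.57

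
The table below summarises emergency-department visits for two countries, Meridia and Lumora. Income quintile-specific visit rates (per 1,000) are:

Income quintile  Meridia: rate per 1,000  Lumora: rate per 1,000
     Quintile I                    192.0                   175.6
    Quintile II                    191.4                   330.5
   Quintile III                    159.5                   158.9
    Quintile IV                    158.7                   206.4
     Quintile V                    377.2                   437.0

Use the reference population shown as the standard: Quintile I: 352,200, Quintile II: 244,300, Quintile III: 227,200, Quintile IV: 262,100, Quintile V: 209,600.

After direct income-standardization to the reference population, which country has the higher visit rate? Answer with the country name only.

Standard total = 1,295,400; weights = 0.2719, 0.1886, 0.1754, 0.2023, 0.1618.
Meridia: 0.2719×192.0 + 0.1886×191.4 + 0.1754×159.5 + 0.2023×158.7 + 0.1618×377.2 = 209.4150 per 1,000.
Lumora: 0.2719×175.6 + 0.1886×330.5 + 0.1754×158.9 + 0.2023×206.4 + 0.1618×437.0 = 250.4108 per 1,000.

Lumora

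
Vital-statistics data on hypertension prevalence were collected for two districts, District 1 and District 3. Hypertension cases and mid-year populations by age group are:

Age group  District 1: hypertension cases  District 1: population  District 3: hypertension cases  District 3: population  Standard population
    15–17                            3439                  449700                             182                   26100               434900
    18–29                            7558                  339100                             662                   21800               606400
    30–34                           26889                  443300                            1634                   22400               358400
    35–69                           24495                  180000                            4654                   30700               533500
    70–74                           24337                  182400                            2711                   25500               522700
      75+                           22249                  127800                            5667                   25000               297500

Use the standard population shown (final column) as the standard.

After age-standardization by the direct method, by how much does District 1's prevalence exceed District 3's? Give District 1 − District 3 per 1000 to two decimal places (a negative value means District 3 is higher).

Age-specific rates per 1000 for District 1: 7.647, 22.288, 60.656, 136.083, 133.427, 174.092.
For District 3: 6.973, 30.367, 72.946, 151.596, 106.314, 226.680.
Standard total = 2753400; weights = 0.1580, 0.2202, 0.1302, 0.1938, 0.1898, 0.1080.
District 1: 0.1580×7.647 + 0.2202×22.288 + 0.1302×60.656 + 0.1938×136.083 + 0.1898×133.427 + 0.1080×174.092 = 84.5194 per 1000.
District 3: 0.1580×6.973 + 0.2202×30.367 + 0.1302×72.946 + 0.1938×151.596 + 0.1898×106.314 + 0.1080×226.680 = 91.3326 per 1000.
Difference = 84.5194 − 91.3326 = -6.8132.

-6.81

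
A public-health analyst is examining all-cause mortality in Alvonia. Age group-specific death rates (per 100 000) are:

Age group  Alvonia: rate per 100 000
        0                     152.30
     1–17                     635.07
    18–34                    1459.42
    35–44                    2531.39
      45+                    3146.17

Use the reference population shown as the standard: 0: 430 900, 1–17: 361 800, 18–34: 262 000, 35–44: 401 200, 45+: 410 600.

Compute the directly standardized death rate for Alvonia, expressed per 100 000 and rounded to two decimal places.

1599.34

Standard total = 1 866 500; weights = 0.2309, 0.1938, 0.1404, 0.2149, 0.2200.
Standardized rate: 0.2309×152.30 + 0.1938×635.07 + 0.1404×1459.42 + 0.2149×2531.39 + 0.2200×3146.17 = 1599.3429 per 100 000.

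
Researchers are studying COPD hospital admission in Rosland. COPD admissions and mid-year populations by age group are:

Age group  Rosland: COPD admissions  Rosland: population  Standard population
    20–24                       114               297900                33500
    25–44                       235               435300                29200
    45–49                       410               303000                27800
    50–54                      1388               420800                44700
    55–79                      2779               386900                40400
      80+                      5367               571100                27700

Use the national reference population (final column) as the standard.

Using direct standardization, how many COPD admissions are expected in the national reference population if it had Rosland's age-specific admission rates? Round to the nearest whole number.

Age-specific rates per 10000 for Rosland: 3.83, 5.40, 13.53, 32.98, 71.83, 93.98.
Expected COPD admissions = Σ (standard pop × age-specific rate ÷ 10000)
= 33500×3.83/10000 + 29200×5.40/10000 + 27800×13.53/10000 + 44700×32.98/10000 + 40400×71.83/10000 + 27700×93.98/10000
= 12.82 + 15.76 + 37.62 + 147.44 + 290.18 + 260.32 = 764.14.

764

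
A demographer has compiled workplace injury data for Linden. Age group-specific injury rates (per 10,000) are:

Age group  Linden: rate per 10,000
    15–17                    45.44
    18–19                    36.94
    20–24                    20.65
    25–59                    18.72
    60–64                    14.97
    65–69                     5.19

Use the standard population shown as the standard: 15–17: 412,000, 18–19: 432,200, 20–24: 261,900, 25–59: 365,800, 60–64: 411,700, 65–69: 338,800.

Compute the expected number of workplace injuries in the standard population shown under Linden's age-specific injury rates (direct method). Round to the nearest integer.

5486

Expected workplace injuries = Σ (standard pop × age-specific rate ÷ 10,000)
= 412,000×45.44/10,000 + 432,200×36.94/10,000 + 261,900×20.65/10,000 + 365,800×18.72/10,000 + 411,700×14.97/10,000 + 338,800×5.19/10,000
= 1872.13 + 1596.55 + 540.82 + 684.78 + 616.31 + 175.84 = 5486.43.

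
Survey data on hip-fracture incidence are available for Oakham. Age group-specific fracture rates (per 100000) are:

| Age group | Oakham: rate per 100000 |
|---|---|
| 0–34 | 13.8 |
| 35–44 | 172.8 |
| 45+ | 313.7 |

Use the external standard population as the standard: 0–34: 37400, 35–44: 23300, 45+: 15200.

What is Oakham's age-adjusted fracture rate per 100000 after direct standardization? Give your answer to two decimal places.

Standard total = 75900; weights = 0.4928, 0.3070, 0.2003.
Standardized rate: 0.4928×13.8 + 0.3070×172.8 + 0.2003×313.7 = 122.6693 per 100000.

122.67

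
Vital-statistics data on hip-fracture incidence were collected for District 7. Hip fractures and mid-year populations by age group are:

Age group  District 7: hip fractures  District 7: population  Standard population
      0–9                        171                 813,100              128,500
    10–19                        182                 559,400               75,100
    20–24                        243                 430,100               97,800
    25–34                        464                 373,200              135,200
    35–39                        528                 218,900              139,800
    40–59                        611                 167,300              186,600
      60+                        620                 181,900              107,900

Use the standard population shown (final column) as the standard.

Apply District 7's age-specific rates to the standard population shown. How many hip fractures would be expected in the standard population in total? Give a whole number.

Age-specific rates per 100,000 for District 7: 21.03, 32.53, 56.50, 124.33, 241.21, 365.21, 340.85.
Expected hip fractures = Σ (standard pop × age-specific rate ÷ 100,000)
= 128,500×21.03/100,000 + 75,100×32.53/100,000 + 97,800×56.50/100,000 + 135,200×124.33/100,000 + 139,800×241.21/100,000 + 186,600×365.21/100,000 + 107,900×340.85/100,000
= 27.02 + 24.43 + 55.26 + 168.09 + 337.21 + 681.49 + 367.77 = 1661.27.

1661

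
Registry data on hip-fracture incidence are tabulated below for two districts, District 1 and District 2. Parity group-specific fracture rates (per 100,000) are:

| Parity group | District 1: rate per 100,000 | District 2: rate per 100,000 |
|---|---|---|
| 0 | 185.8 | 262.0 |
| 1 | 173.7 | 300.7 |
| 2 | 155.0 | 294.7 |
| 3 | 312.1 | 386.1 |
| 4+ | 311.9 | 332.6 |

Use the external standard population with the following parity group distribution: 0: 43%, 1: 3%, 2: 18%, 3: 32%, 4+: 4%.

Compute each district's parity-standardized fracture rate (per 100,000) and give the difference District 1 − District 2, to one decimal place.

Standard weights: 0.43, 0.03, 0.18, 0.32, 0.04.
District 1: 0.4300×185.8 + 0.0300×173.7 + 0.1800×155.0 + 0.3200×312.1 + 0.0400×311.9 = 225.3530 per 100,000.
District 2: 0.4300×262.0 + 0.0300×300.7 + 0.1800×294.7 + 0.3200×386.1 + 0.0400×332.6 = 311.5830 per 100,000.
Difference = 225.3530 − 311.5830 = -86.2300.

-86.2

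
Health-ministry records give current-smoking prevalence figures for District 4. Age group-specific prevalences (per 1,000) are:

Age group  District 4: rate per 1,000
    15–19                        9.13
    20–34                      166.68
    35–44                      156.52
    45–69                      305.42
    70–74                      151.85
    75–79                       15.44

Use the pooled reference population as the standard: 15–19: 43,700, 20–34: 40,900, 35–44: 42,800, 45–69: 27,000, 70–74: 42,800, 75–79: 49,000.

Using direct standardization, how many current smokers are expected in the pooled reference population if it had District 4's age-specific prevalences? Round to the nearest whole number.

Expected current smokers = Σ (standard pop × age-specific rate ÷ 1,000)
= 43,700×9.13/1,000 + 40,900×166.68/1,000 + 42,800×156.52/1,000 + 27,000×305.42/1,000 + 42,800×151.85/1,000 + 49,000×15.44/1,000
= 398.98 + 6817.21 + 6699.06 + 8246.34 + 6499.18 + 756.56 = 29417.33.

29417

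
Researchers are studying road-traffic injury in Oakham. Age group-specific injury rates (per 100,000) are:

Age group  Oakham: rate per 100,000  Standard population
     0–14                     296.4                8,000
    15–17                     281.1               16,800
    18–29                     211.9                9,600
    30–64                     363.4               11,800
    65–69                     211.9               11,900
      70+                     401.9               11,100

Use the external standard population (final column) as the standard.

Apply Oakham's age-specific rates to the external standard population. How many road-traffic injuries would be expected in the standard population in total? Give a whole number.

Expected road-traffic injuries = Σ (standard pop × age-specific rate ÷ 100,000)
= 8,000×296.4/100,000 + 16,800×281.1/100,000 + 9,600×211.9/100,000 + 11,800×363.4/100,000 + 11,900×211.9/100,000 + 11,100×401.9/100,000
= 23.71 + 47.22 + 20.34 + 42.88 + 25.22 + 44.61 = 203.99.

204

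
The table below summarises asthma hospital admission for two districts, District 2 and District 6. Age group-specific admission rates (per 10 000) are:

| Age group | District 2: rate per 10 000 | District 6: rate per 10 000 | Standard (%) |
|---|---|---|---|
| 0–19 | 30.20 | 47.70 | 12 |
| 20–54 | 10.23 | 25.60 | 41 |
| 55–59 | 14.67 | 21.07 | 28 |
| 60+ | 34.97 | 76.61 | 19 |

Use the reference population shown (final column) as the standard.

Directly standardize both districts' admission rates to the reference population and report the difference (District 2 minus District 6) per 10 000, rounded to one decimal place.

-18.1

Standard weights: 0.12, 0.41, 0.28, 0.19.
District 2: 0.1200×30.20 + 0.4100×10.23 + 0.2800×14.67 + 0.1900×34.97 = 18.5702 per 10 000.
District 6: 0.1200×47.70 + 0.4100×25.60 + 0.2800×21.07 + 0.1900×76.61 = 36.6755 per 10 000.
Difference = 18.5702 − 36.6755 = -18.1053.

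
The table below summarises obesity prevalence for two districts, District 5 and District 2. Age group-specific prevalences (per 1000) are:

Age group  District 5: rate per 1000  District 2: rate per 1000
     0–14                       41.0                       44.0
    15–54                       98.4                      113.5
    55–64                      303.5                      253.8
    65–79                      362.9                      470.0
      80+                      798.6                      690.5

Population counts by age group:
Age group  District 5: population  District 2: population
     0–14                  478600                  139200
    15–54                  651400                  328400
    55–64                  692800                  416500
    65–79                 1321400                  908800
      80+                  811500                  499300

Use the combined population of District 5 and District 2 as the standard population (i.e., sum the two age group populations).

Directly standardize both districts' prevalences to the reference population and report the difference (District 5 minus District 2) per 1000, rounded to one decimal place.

-9.4

Combined standard total = 6247900; weights = 0.0989, 0.1568, 0.1775, 0.3570, 0.2098.
District 5: 0.0989×41.0 + 0.1568×98.4 + 0.1775×303.5 + 0.3570×362.9 + 0.2098×798.6 = 370.4539 per 1000.
District 2: 0.0989×44.0 + 0.1568×113.5 + 0.1775×253.8 + 0.3570×470.0 + 0.2098×690.5 = 379.8448 per 1000.
Difference = 370.4539 − 379.8448 = -9.3909.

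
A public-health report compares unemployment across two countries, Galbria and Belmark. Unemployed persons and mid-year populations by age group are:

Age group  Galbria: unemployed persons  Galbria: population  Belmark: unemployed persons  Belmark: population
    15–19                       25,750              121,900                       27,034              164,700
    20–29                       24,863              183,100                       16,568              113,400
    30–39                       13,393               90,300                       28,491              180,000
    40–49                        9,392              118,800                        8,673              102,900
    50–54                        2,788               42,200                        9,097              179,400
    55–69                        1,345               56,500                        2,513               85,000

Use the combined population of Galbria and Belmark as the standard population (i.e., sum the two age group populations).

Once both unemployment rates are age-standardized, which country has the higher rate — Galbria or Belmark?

Galbria

Age-specific rates per 1,000 for Galbria: 211.239, 135.789, 148.317, 79.057, 66.066, 23.805.
For Belmark: 164.141, 146.102, 158.283, 84.286, 50.708, 29.565.
Combined standard total = 1,438,200; weights = 0.1993, 0.2062, 0.1879, 0.1542, 0.1541, 0.0984.
Galbria: 0.1993×211.239 + 0.2062×135.789 + 0.1879×148.317 + 0.1542×79.057 + 0.1541×66.066 + 0.0984×23.805 = 122.6730 per 1,000.
Belmark: 0.1993×164.141 + 0.2062×146.102 + 0.1879×158.283 + 0.1542×84.286 + 0.1541×50.708 + 0.0984×29.565 = 116.2929 per 1,000.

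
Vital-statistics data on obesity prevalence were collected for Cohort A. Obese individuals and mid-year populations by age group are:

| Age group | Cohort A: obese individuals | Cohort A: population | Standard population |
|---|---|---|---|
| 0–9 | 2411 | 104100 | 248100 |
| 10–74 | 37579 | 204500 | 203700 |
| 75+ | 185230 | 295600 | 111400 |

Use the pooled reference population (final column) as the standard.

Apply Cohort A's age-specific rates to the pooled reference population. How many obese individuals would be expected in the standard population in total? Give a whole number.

112984

Age-specific rates per 1000 for Cohort A: 23.160, 183.760, 626.624.
Expected obese individuals = Σ (standard pop × age-specific rate ÷ 1000)
= 248100×23.160/1000 + 203700×183.760/1000 + 111400×626.624/1000
= 5746.10 + 37431.99 + 69805.89 = 112983.99.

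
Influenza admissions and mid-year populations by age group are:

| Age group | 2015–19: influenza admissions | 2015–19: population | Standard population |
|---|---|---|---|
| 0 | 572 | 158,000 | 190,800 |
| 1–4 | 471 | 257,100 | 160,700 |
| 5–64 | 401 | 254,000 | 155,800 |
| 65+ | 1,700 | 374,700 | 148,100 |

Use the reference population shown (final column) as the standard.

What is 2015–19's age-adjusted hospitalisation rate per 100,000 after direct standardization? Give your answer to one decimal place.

290.4

Age-specific rates per 100,000 for 2015–19: 362.03, 183.20, 157.87, 453.70.
Standard total = 655,400; weights = 0.2911, 0.2452, 0.2377, 0.2260.
Standardized rate: 0.2911×362.03 + 0.2452×183.20 + 0.2377×157.87 + 0.2260×453.70 = 290.3622 per 100,000.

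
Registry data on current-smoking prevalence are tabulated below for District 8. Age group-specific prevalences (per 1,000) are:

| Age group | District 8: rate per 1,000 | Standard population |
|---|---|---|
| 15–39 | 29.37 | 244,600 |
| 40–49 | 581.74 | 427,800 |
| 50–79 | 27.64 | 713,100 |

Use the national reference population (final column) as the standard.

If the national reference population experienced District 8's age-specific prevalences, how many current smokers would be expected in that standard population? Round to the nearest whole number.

Expected current smokers = Σ (standard pop × age-specific rate ÷ 1,000)
= 244,600×29.37/1,000 + 427,800×581.74/1,000 + 713,100×27.64/1,000
= 7183.90 + 248868.37 + 19710.08 = 275762.36.

275762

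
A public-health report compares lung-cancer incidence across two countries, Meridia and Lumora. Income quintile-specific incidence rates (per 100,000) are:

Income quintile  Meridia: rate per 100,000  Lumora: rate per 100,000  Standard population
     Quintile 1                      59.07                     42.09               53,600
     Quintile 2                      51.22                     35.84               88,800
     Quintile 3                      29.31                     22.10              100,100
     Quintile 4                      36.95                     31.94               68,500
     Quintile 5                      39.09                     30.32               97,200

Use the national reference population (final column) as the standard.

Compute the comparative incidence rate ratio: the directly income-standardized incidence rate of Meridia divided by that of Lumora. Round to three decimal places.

1.328

Standard total = 408,200; weights = 0.1313, 0.2175, 0.2452, 0.1678, 0.2381.
Meridia: 0.1313×59.07 + 0.2175×51.22 + 0.2452×29.31 + 0.1678×36.95 + 0.2381×39.09 = 41.5949 per 100,000.
Lumora: 0.1313×42.09 + 0.2175×35.84 + 0.2452×22.10 + 0.1678×31.94 + 0.2381×30.32 = 31.3224 per 100,000.
Ratio = 41.5949 ÷ 31.3224 = 1.32796.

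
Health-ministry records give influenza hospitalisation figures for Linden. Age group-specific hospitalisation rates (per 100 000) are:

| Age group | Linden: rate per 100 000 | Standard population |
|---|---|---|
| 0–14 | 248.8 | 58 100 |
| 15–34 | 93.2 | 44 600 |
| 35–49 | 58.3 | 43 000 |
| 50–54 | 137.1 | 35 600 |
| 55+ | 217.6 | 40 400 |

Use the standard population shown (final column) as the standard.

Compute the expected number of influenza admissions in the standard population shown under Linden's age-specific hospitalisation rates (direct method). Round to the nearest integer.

348

Expected influenza admissions = Σ (standard pop × age-specific rate ÷ 100 000)
= 58 100×248.8/100 000 + 44 600×93.2/100 000 + 43 000×58.3/100 000 + 35 600×137.1/100 000 + 40 400×217.6/100 000
= 144.55 + 41.57 + 25.07 + 48.81 + 87.91 = 347.91.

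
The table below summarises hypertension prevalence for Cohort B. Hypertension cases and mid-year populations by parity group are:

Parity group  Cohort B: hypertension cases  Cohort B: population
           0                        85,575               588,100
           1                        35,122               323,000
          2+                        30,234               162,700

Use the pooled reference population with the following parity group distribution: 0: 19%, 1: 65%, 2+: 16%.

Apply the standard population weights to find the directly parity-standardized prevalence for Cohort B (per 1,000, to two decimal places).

128.06

Parity-specific rates per 1,000 for Cohort B: 145.511, 108.737, 185.827.
Standard weights: 0.19, 0.65, 0.16.
Standardized rate: 0.1900×145.511 + 0.6500×108.737 + 0.1600×185.827 = 128.0583 per 1,000.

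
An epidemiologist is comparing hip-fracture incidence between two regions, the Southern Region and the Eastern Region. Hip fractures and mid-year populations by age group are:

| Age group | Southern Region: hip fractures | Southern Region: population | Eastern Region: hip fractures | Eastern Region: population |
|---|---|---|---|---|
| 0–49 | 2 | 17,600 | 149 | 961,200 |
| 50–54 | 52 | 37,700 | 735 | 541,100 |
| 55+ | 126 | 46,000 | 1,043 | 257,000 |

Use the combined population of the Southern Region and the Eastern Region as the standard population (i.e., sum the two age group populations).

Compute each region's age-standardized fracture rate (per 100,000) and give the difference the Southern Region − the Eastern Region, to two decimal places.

-23.01

Age-specific rates per 100,000 for the Southern Region: 11.36, 137.93, 273.91.
For the Eastern Region: 15.50, 135.83, 405.84.
Combined standard total = 1,860,600; weights = 0.5261, 0.3111, 0.1629.
The Southern Region: 0.5261×11.36 + 0.3111×137.93 + 0.1629×273.91 = 93.4929 per 100,000.
The Eastern Region: 0.5261×15.50 + 0.3111×135.83 + 0.1629×405.84 = 116.5013 per 100,000.
Difference = 93.4929 − 116.5013 = -23.0084.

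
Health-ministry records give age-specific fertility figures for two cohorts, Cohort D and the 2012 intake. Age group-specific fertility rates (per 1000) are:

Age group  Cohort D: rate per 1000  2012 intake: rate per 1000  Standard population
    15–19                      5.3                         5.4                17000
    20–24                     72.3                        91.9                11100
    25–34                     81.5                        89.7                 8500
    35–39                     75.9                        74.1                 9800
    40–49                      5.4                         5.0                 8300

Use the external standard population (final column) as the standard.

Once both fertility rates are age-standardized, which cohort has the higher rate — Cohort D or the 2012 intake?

Standard total = 54700; weights = 0.3108, 0.2029, 0.1554, 0.1792, 0.1517.
Cohort D: 0.3108×5.3 + 0.2029×72.3 + 0.1554×81.5 + 0.1792×75.9 + 0.1517×5.4 = 43.4007 per 1000.
The 2012 intake: 0.3108×5.4 + 0.2029×91.9 + 0.1554×89.7 + 0.1792×74.1 + 0.1517×5.0 = 48.3002 per 1000.

2012 intake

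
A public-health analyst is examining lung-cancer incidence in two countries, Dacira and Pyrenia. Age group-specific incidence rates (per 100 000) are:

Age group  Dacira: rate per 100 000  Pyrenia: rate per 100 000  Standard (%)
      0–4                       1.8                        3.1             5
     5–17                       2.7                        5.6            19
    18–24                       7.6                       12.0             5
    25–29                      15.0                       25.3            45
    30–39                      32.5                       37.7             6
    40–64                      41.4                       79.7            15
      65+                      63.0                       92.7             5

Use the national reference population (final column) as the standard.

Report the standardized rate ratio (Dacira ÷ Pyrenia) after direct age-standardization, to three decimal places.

Standard weights: 0.05, 0.19, 0.05, 0.45, 0.06, 0.15, 0.05.
Dacira: 0.0500×1.8 + 0.1900×2.7 + 0.0500×7.6 + 0.4500×15.0 + 0.0600×32.5 + 0.1500×41.4 + 0.0500×63.0 = 19.0430 per 100 000.
Pyrenia: 0.0500×3.1 + 0.1900×5.6 + 0.0500×12.0 + 0.4500×25.3 + 0.0600×37.7 + 0.1500×79.7 + 0.0500×92.7 = 32.0560 per 100 000.
Ratio = 19.0430 ÷ 32.0560 = 0.59405.

0.594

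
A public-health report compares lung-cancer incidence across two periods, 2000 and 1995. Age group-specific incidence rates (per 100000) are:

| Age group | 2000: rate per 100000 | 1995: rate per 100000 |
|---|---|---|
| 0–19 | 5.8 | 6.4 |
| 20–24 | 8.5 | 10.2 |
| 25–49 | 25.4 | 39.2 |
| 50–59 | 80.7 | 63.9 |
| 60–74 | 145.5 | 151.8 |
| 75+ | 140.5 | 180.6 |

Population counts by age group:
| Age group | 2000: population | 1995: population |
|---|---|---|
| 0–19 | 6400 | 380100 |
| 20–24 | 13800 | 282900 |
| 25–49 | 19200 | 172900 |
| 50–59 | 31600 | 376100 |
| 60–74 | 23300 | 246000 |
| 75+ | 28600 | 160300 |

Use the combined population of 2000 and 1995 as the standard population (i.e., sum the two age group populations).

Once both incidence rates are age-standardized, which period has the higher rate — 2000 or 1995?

Combined standard total = 1741200; weights = 0.2220, 0.1704, 0.1103, 0.2341, 0.1547, 0.1085.
2000: 0.2220×5.8 + 0.1704×8.5 + 0.1103×25.4 + 0.2341×80.7 + 0.1547×145.5 + 0.1085×140.5 = 62.1801 per 100000.
1995: 0.2220×6.4 + 0.1704×10.2 + 0.1103×39.2 + 0.2341×63.9 + 0.1547×151.8 + 0.1085×180.6 = 65.5165 per 100000.
The crude rates (86.25 vs 63.29) would put 2000 higher, but that reflects its age composition; once standardized to a common age structure, 1995 has the higher underlying rate.

1995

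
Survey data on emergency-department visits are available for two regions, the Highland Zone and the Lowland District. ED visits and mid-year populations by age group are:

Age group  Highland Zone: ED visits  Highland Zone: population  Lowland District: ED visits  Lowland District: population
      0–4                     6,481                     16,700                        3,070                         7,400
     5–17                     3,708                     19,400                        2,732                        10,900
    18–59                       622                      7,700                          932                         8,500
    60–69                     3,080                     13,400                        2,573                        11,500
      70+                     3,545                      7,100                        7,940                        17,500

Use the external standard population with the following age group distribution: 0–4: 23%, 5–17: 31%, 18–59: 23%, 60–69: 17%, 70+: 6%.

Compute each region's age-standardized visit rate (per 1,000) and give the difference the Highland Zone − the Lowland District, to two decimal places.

Age-specific rates per 1,000 for the Highland Zone: 388.084, 191.134, 80.779, 229.851, 499.296.
For the Lowland District: 414.865, 250.642, 109.647, 223.739, 453.714.
Standard weights: 0.23, 0.31, 0.23, 0.17, 0.06.
The Highland Zone: 0.2300×388.084 + 0.3100×191.134 + 0.2300×80.779 + 0.1700×229.851 + 0.0600×499.296 = 236.1224 per 1,000.
The Lowland District: 0.2300×414.865 + 0.3100×250.642 + 0.2300×109.647 + 0.1700×223.739 + 0.0600×453.714 = 263.5953 per 1,000.
Difference = 236.1224 − 263.5953 = -27.4729.

-27.47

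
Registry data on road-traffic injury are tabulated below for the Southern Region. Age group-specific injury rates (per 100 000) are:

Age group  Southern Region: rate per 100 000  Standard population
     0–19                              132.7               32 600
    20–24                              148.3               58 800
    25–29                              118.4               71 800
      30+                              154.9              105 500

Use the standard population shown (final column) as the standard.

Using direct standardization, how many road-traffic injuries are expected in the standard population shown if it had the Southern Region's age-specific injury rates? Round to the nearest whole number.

Expected road-traffic injuries = Σ (standard pop × age-specific rate ÷ 100 000)
= 32 600×132.7/100 000 + 58 800×148.3/100 000 + 71 800×118.4/100 000 + 105 500×154.9/100 000
= 43.26 + 87.20 + 85.01 + 163.42 = 378.89.

379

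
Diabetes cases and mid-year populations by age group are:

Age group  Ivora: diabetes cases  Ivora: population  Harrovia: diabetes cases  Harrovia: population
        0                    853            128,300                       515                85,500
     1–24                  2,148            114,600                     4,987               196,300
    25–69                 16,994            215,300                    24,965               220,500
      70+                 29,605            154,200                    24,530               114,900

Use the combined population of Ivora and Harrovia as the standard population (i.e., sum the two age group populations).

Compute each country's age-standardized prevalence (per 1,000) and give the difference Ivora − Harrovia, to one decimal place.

-18.4

Age-specific rates per 1,000 for Ivora: 6.648, 18.743, 78.932, 191.991.
For Harrovia: 6.023, 25.405, 113.220, 213.490.
Combined standard total = 1,229,600; weights = 0.1739, 0.2528, 0.3544, 0.2189.
Ivora: 0.1739×6.648 + 0.2528×18.743 + 0.3544×78.932 + 0.2189×191.991 = 75.8881 per 1,000.
Harrovia: 0.1739×6.023 + 0.2528×25.405 + 0.3544×113.220 + 0.2189×213.490 = 94.3214 per 1,000.
Difference = 75.8881 − 94.3214 = -18.4333.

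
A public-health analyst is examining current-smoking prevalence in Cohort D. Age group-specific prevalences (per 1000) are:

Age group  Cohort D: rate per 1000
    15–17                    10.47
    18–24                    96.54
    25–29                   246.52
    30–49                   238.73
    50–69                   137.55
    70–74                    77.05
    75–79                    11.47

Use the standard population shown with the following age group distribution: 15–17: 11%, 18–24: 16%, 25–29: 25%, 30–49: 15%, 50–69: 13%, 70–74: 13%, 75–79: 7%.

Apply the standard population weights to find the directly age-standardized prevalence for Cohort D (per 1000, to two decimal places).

142.74

Standard weights: 0.11, 0.16, 0.25, 0.15, 0.13, 0.13, 0.07.
Standardized rate: 0.1100×10.47 + 0.1600×96.54 + 0.2500×246.52 + 0.1500×238.73 + 0.1300×137.55 + 0.1300×77.05 + 0.0700×11.47 = 142.7385 per 1000.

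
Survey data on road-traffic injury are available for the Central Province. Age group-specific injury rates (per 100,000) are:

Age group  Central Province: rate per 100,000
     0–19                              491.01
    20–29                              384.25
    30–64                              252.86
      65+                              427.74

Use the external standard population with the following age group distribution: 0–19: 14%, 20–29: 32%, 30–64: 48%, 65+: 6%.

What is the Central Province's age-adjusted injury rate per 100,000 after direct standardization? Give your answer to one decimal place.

338.7

Standard weights: 0.14, 0.32, 0.48, 0.06.
Standardized rate: 0.1400×491.01 + 0.3200×384.25 + 0.4800×252.86 + 0.0600×427.74 = 338.7386 per 100,000.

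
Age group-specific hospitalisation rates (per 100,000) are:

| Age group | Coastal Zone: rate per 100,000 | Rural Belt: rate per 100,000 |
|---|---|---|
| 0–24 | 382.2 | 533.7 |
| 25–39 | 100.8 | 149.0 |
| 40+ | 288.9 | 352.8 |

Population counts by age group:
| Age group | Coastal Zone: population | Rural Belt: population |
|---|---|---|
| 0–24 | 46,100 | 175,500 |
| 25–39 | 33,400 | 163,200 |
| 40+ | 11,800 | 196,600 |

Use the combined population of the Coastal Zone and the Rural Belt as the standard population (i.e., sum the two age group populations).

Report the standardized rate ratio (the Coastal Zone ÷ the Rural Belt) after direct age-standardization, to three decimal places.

Combined standard total = 626,600; weights = 0.3537, 0.3138, 0.3326.
The Coastal Zone: 0.3537×382.2 + 0.3138×100.8 + 0.3326×288.9 = 262.8783 per 100,000.
The Rural Belt: 0.3537×533.7 + 0.3138×149.0 + 0.3326×352.8 = 352.8325 per 100,000.
Ratio = 262.8783 ÷ 352.8325 = 0.74505.

0.745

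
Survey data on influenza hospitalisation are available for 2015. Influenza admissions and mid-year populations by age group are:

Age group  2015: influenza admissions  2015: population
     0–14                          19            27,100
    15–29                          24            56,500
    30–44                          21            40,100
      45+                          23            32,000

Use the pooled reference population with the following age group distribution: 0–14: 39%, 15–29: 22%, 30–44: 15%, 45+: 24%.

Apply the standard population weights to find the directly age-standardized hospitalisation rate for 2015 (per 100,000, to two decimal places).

61.79

Age-specific rates per 100,000 for 2015: 70.11, 42.48, 52.37, 71.88.
Standard weights: 0.39, 0.22, 0.15, 0.24.
Standardized rate: 0.3900×70.11 + 0.2200×42.48 + 0.1500×52.37 + 0.2400×71.88 = 61.7937 per 100,000.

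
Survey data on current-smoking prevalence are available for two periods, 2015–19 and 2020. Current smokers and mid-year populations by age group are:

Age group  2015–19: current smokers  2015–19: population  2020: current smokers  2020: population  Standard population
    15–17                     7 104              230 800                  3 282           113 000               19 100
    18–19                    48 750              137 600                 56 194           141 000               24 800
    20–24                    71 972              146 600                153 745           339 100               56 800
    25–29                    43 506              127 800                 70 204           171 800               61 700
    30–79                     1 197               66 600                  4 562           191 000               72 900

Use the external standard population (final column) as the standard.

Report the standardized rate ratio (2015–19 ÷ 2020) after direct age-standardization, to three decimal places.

Age-specific rates per 1 000 for 2015–19: 30.780, 354.288, 490.941, 340.423, 17.973.
For 2020: 29.044, 398.539, 453.391, 408.638, 23.885.
Standard total = 235 300; weights = 0.0812, 0.1054, 0.2414, 0.2622, 0.3098.
2015–19: 0.0812×30.780 + 0.1054×354.288 + 0.2414×490.941 + 0.2622×340.423 + 0.3098×17.973 = 253.1832 per 1 000.
2020: 0.0812×29.044 + 0.1054×398.539 + 0.2414×453.391 + 0.2622×408.638 + 0.3098×23.885 = 268.3608 per 1 000.
Ratio = 253.1832 ÷ 268.3608 = 0.94344.

0.943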